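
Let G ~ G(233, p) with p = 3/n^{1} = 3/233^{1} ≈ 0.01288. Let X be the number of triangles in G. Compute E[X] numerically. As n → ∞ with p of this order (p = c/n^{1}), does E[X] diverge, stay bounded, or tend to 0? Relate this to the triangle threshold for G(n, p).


Number of potential triangles: C(233, 3) = 2081156.
Each occurs with probability p³ ≈ (0.01288)³ ≈ 2.134499e-06.
By linearity: E[X] = C(233, 3)·p³ ≈ 2081156 · 2.134499e-06 ≈ 4.4422.
Here α = 1, so p = 3/n is exactly at the triangle threshold p ~ 1/n. Asymptotically E[X] → c³/6 = 3³/6 = 9/2 ≈ 4.5000, a bounded constant. In this regime the triangle count is asymptotically Poisson(c³/6).

E[X] ≈ 4.4422; in regime p = Θ(1/n^{1}) E[X] stays bounded (at the triangle threshold p ~ 1/n).


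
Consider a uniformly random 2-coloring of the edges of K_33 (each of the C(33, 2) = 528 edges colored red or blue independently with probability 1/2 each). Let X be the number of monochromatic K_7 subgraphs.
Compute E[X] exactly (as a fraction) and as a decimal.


Let X = Σ_S X_S over the C(33, 7) = 4272048 subsets S of size 7, where X_S = 1 if the K_7 on S is monochromatic.
For a fixed S, the K_7 on S has C(7, 2) = 21 edges. P[all 21 edges red] = (1/2)^21, and likewise for blue, so P[monochromatic] = 2·(1/2)^21 = 2^{1 − 21} = 1/1048576.
By linearity: E[X] = C(33, 7) · 2^{1 − 21} = 4272048 · 1/1048576 = 267003/65536.
Numerically: E[X] ≈ 4.07414.

E[X] = C(33,7)·2^(1−C(7,2)) = 267003/65536 ≈ 4.07414.


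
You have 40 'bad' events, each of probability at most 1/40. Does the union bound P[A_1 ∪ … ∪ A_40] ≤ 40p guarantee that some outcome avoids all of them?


Union bound: P[∪_{i=1}^{40} A_i] ≤ Σ_i P[A_i] ≤ 40·p = 40·(1/40) = 1.
Numerically: 1 ≈ 1.000000.
Is 1 < 1? NO.
Since the bound 1 is ≥ 1, the union bound is uninformative here; it does NOT by itself certify existence.

40·p = 1 ≈ 1.000000; existence NOT certified by the union bound.


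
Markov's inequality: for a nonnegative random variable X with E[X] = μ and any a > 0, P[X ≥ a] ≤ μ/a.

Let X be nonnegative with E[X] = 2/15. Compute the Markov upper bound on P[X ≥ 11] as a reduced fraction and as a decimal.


μ = E[X] = 2/15, a = 11.
Markov: P[X ≥ 11] ≤ μ/a = (2/15)/11 = 2/165.
Numerically: ≈ 0.012121.
(Since a = 11 > μ = 0.133333, the bound 2/165 is < 1 and informative.)

P[X ≥ 11] ≤ 2/165 ≈ 0.012121.


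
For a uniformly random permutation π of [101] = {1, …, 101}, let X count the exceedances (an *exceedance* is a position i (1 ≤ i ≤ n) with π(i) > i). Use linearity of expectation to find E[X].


Write X = Σ_{i=1}^{101} X_i, where X_i = 1_{π(i) > i}.
For each fixed i, π(i) is uniform over {1, …, 101} (marginal of a uniform permutation), so P[π(i) > i] = (n − i)/n. Summing: Σ_{i=1}^{101} (n − i)/n = (0 + 1 + … + 100)/101 = 101(101 − 1)/(2·101) = (101 − 1)/2.
Hence E[X] = Σ_{i=1}^{101} (101 − i)/101 = 50 ≈ 50.000.

E[X] = 50 = 50.000.


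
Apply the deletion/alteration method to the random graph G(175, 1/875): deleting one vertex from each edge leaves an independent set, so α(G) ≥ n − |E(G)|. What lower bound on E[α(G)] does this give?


E[|E(G)|] = C(175, 2)·p = 15225 · (1/875) = 87/5.
E[α(G)] ≥ n − E[|E(G)|] = 175 − 87/5 = 788/5.
Numerically: ≈ 157.6000.
(This is only a lower bound; the true E[α(G)] may be larger.)

E[α(G)] ≥ 788/5 ≈ 157.6000.


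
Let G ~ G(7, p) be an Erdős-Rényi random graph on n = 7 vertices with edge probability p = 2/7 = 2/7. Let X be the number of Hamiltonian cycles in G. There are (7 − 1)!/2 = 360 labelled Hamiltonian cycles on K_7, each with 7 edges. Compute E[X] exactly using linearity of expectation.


K_7 has (7 − 1)!/2 = 360 labelled Hamiltonian cycles.
For each such Hamiltonian cycle H, let X_H = 1 if all 7 edges of H are present in G. Then P[X_H = 1] = p^{7} = (2/7)^{7} = 128/823543.
By linearity: E[X] = Σ_H E[X_H] = 360 · p^{7} = 360 · 128/823543 = 46080/823543.
Numerically: E[X] ≈ 0.055953.

E[X] = 360 · (2/7)^{7} = 46080/823543 ≈ 0.055953.


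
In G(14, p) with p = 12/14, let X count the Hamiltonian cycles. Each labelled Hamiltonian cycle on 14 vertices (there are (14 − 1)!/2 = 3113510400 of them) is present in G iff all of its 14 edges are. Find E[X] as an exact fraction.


K_14 has (14 − 1)!/2 = 3113510400 labelled Hamiltonian cycles.
For each such Hamiltonian cycle H, let X_H = 1 if all 14 edges of H are present in G. Then P[X_H = 1] = p^{14} = (6/7)^{14} = 78364164096/678223072849.
By linearity of expectation: E[X] = Σ_H E[X_H] = 3113510400 · p^{14} = 3113510400 · 78364164096/678223072849 = 34855377128600371200/96889010407.
Numerically: E[X] ≈ 3.6e+08.

E[X] = 3113510400 · (6/7)^{14} = 34855377128600371200/96889010407 ≈ 3.6e+08.


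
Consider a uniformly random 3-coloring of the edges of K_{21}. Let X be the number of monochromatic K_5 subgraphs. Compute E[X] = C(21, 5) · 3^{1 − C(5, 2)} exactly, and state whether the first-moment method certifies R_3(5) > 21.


E[X] = C(21, 5) · 3^{1 − 10} = 20349 · 3^{−9} = 20349/19683.
As a reduced fraction: E[X] = 2261/2187 ≈ 1.0338.
Is E[X] < 1? NO.
Since E[X] ≥ 1, the first-moment bound is inconclusive at n = 21; it does NOT by itself certify R_3(5) > 21.

E[X] = 2261/2187 ≈ 1.0338; E[X] ≥ 1; first-moment method inconclusive here.


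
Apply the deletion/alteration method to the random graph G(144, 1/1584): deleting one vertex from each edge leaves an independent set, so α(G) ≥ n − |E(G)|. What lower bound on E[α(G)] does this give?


E[|E(G)|] = C(144, 2)·p = 10296 · (1/1584) = 13/2.
E[α(G)] ≥ n − E[|E(G)|] = 144 − 13/2 = 275/2.
Numerically: ≈ 137.500000.
(This is only a lower bound; the true E[α(G)] may be larger.)

E[α(G)] ≥ 275/2 ≈ 137.500000.


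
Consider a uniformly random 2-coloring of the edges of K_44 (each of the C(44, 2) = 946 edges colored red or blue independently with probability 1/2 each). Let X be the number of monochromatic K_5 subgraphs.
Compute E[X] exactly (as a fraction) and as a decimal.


Let X = Σ_S X_S over the C(44, 5) = 1086008 subsets S of size 5, where X_S = 1 if the K_5 on S is monochromatic.
For a fixed S, the K_5 on S has C(5, 2) = 10 edges. P[all 10 edges red] = (1/2)^10, and likewise for blue, so P[monochromatic] = 2·(1/2)^10 = 2^{1 − 10} = 1/512.
By linearity: E[X] = C(44, 5) · 2^{1 − 10} = 1086008 · 1/512 = 135751/64.
Numerically: E[X] ≈ 2121.109.

E[X] = C(44,5)·2^(1−C(5,2)) = 135751/64 ≈ 2121.109.


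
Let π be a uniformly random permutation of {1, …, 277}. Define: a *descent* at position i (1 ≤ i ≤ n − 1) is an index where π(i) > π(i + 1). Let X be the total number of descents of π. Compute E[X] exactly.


Write X = Σ X_I over i = 1, …, 276, with X_I the indicator of one descent.
There are 276 indicators.
For each fixed i, the pair (π(i), π(i+1)) is a uniformly random ordered pair of distinct values from {1, …, 277}; by symmetry P[π(i) > π(i+1)] = 1/2.
By linearity: E[X] = 276 · (1/2) = (277 − 1) · (1/2) = 138 ≈ 138.000.

E[X] = 138 = 138.000.


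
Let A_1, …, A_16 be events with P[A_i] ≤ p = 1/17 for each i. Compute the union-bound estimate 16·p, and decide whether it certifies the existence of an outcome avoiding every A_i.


Union bound: P[∪_{i=1}^{16} A_i] ≤ Σ_i P[A_i] ≤ 16·p = 16·(1/17) = 16/17.
Numerically: 16/17 ≈ 0.941176.
Is 16/17 < 1? YES.
Since P[∪ A_i] ≤ 16/17 < 1, the complement has P[∩ A_i^c] ≥ 1 − 16/17 = 1/17 > 0, so some outcome avoids every A_i.

16·p = 16/17 ≈ 0.941176; existence CERTIFIED by the union bound.


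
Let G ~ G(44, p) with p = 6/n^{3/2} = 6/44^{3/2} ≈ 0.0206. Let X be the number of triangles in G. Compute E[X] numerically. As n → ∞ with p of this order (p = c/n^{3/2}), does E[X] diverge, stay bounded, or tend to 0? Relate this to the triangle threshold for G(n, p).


Number of potential triangles: C(44, 3) = 13244.
Each occurs with probability p³ ≈ (0.0206)³ ≈ 8.68794e-06.
By linearity: E[X] = C(44, 3)·p³ ≈ 13244 · 8.68794e-06 ≈ 0.115.
Since α = 3/2 > 1, p = c/n^{3/2} = o(1/n) is below the triangle threshold p ~ 1/n. Asymptotically E[X] ~ (c³/6)·n^{3(1−α)} = (6³/6)·n^{-1.5} → 0, so by Markov's inequality G has no triangles w.h.p.

E[X] ≈ 0.115; in regime p = Θ(1/n^{3/2}) E[X] tends to 0 (below the triangle threshold p ~ 1/n).


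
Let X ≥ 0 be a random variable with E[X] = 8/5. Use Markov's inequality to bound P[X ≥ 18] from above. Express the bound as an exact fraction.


μ = E[X] = 8/5, a = 18.
Markov: P[X ≥ 18] ≤ μ/a = (8/5)/18 = 4/45.
Numerically: ≈ 0.0889.
(Since a = 18 > μ = 1.6000, the bound 4/45 is < 1 and informative.)

P[X ≥ 18] ≤ 4/45 ≈ 0.0889.


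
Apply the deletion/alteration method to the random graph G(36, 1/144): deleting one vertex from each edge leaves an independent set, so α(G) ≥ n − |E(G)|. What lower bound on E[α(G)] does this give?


E[|E(G)|] = C(36, 2)·p = 630 · (1/144) = 35/8.
E[α(G)] ≥ n − E[|E(G)|] = 36 − 35/8 = 253/8.
Numerically: ≈ 31.6250.
(This is only a lower bound; the true E[α(G)] may be larger.)

E[α(G)] ≥ 253/8 ≈ 31.6250.


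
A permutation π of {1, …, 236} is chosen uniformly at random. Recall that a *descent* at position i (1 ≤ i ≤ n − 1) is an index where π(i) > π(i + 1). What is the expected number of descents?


Write X = Σ X_I over i = 1, …, 235, with X_I the indicator of one descent.
There are 235 indicators.
For each fixed i, the pair (π(i), π(i+1)) is a uniformly random ordered pair of distinct values from {1, …, 236}; by symmetry P[π(i) > π(i+1)] = 1/2.
By linearity: E[X] = 235 · (1/2) = (236 − 1) · (1/2) = 235/2 ≈ 117.5000.

E[X] = 235/2 = 117.5000.


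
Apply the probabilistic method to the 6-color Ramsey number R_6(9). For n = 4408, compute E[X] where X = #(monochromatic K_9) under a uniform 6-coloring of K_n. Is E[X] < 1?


E[X] = C(4408, 9) · 6^{1 − 36} = 1717362945146264156457459600 · 6^{−35} = 1717362945146264156457459600/1719070799748422591028658176.
As a reduced fraction: E[X] = 35778394690547169926197075/35813974994758803979763712 ≈ 0.9990065.
Is E[X] < 1? YES.
Since E[X] < 1, there exists a 6-coloring of K_{4408} with no monochromatic K_9; hence R_6(9) > 4408.

E[X] = 35778394690547169926197075/35813974994758803979763712 ≈ 0.9990065; E[X] < 1, so R_6(9) > 4408.


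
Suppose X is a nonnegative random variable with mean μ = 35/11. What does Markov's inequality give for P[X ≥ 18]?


μ = E[X] = 35/11, a = 18.
Markov: P[X ≥ 18] ≤ μ/a = (35/11)/18 = 35/198.
Numerically: ≈ 0.176768.
(Since a = 18 > μ = 3.181818, the bound 35/198 is < 1 and informative.)

P[X ≥ 18] ≤ 35/198 ≈ 0.176768.


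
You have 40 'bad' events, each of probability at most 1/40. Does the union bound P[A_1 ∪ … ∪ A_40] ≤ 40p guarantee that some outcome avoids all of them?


Union bound: P[∪_{i=1}^{40} A_i] ≤ Σ_i P[A_i] ≤ 40·p = 40·(1/40) = 1.
Numerically: 1 ≈ 1.000000.
Is 1 < 1? NO.
Since the bound 1 is ≥ 1, the union bound is uninformative here; it does NOT by itself certify existence.

40·p = 1 ≈ 1.000000; existence NOT certified by the union bound.


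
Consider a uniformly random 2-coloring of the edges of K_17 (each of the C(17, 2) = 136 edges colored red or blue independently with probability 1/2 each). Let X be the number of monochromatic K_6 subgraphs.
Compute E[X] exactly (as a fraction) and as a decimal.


Let X = Σ_S X_S over the C(17, 6) = 12376 subsets S of size 6, where X_S = 1 if the K_6 on S is monochromatic.
For a fixed S, the K_6 on S has C(6, 2) = 15 edges. P[all 15 edges red] = (1/2)^15, and likewise for blue, so P[monochromatic] = 2·(1/2)^15 = 2^{1 − 15} = 1/16384.
By linearity of expectation: E[X] = C(17, 6) · 2^{1 − 15} = 12376 · 1/16384 = 1547/2048.
Numerically: E[X] ≈ 0.755371.

E[X] = C(17,6)·2^(1−C(6,2)) = 1547/2048 ≈ 0.755371.


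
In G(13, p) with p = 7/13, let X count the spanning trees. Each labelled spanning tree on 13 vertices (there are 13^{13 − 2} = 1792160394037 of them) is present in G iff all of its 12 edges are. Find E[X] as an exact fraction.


K_13 has 13^{13 − 2} = 1792160394037 labelled spanning trees.
For each such spanning tree H, let X_H = 1 if all 12 edges of H are present in G. Then P[X_H = 1] = p^{12} = (7/13)^{12} = 13841287201/23298085122481.
Summing the indicators: E[X] = Σ_H E[X_H] = 1792160394037 · p^{12} = 1792160394037 · 13841287201/23298085122481 = 13841287201/13.
Numerically: E[X] ≈ 1.0647e+09.

E[X] = 1792160394037 · (7/13)^{12} = 13841287201/13 ≈ 1.0647e+09.


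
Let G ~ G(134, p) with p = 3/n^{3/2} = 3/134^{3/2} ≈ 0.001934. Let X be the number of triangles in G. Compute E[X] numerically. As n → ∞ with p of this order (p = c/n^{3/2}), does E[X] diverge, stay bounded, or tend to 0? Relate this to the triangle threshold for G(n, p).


Number of potential triangles: C(134, 3) = 392084.
Each occurs with probability p³ ≈ (0.001934)³ ≈ 7.2342277e-09.
By linearity: E[X] = C(134, 3)·p³ ≈ 392084 · 7.2342277e-09 ≈ 0.00284.
Since α = 3/2 > 1, p = c/n^{3/2} = o(1/n) is below the triangle threshold p ~ 1/n. Asymptotically E[X] ~ (c³/6)·n^{3(1−α)} = (3³/6)·n^{-1.5} → 0, so by Markov's inequality G has no triangles w.h.p.

E[X] ≈ 0.00284; in regime p = Θ(1/n^{3/2}) E[X] tends to 0 (below the triangle threshold p ~ 1/n).


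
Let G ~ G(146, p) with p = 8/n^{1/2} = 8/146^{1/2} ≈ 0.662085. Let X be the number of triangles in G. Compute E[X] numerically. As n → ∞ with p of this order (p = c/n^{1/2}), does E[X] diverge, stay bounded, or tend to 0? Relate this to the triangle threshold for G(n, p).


Number of potential triangles: C(146, 3) = 508080.
Each occurs with probability p³ ≈ (0.662085)³ ≈ 2.90228914e-01.
By linearity: E[X] = C(146, 3)·p³ ≈ 508080 · 2.90228914e-01 ≈ 147459.506808.
Since α = 1/2 < 1, p = c/n^{1/2} ≫ 1/n is above the triangle threshold p ~ 1/n. Asymptotically E[X] ~ (c³/6)·n^{3(1−α)} = (8³/6)·n^{1.5} → ∞; triangles are abundant w.h.p.

E[X] ≈ 147459.506808; in regime p = Θ(1/n^{1/2}) E[X] diverges (above the triangle threshold p ~ 1/n).


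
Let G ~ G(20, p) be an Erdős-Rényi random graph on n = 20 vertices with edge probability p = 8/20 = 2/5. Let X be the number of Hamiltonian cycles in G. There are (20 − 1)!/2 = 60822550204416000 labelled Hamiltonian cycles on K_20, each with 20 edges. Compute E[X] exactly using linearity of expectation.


K_20 has (20 − 1)!/2 = 60822550204416000 labelled Hamiltonian cycles.
For each such Hamiltonian cycle H, let X_H = 1 if all 20 edges of H are present in G. Then P[X_H = 1] = p^{20} = (2/5)^{20} = 1048576/95367431640625.
By linearity of expectation: E[X] = Σ_H E[X_H] = 60822550204416000 · p^{20} = 60822550204416000 · 1048576/95367431640625 = 510216531225165692928/762939453125.
Numerically: E[X] ≈ 6.6875e+08.

E[X] = 60822550204416000 · (2/5)^{20} = 510216531225165692928/762939453125 ≈ 6.6875e+08.


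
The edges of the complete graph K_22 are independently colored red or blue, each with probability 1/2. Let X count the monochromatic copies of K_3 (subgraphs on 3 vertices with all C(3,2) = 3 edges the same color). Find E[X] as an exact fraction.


Let X = Σ_S X_S over the C(22, 3) = 1540 subsets S of size 3, where X_S = 1 if the K_3 on S is monochromatic.
For a fixed S, the K_3 on S has C(3, 2) = 3 edges. P[all 3 edges red] = (1/2)^3, and likewise for blue, so P[monochromatic] = 2·(1/2)^3 = 2^{1 − 3} = 1/4.
Summing: E[X] = C(22, 3) · 2^{1 − 3} = 1540 · 1/4 = 385.
Numerically: E[X] ≈ 385.00000.

E[X] = C(22,3)·2^(1−C(3,2)) = 385 ≈ 385.00000.


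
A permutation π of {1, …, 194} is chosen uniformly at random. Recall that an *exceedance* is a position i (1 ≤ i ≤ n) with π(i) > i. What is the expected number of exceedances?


Write X = Σ_{i=1}^{194} X_i, where X_i = 1_{π(i) > i}.
For each fixed i, π(i) is uniform over {1, …, 194} (marginal of a uniform permutation), so P[π(i) > i] = (n − i)/n. Summing: Σ_{i=1}^{194} (n − i)/n = (0 + 1 + … + 193)/194 = 194(194 − 1)/(2·194) = (194 − 1)/2.
Hence E[X] = Σ_{i=1}^{194} (194 − i)/194 = 193/2 ≈ 96.500000.

E[X] = 193/2 = 96.500000.


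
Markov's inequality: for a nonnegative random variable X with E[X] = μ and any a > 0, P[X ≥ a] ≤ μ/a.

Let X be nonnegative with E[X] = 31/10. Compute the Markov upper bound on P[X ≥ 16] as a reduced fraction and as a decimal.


μ = E[X] = 31/10, a = 16.
Markov: P[X ≥ 16] ≤ μ/a = (31/10)/16 = 31/160.
Numerically: ≈ 0.193750.
(Since a = 16 > μ = 3.100000, the bound 31/160 is < 1 and informative.)

P[X ≥ 16] ≤ 31/160 ≈ 0.193750.


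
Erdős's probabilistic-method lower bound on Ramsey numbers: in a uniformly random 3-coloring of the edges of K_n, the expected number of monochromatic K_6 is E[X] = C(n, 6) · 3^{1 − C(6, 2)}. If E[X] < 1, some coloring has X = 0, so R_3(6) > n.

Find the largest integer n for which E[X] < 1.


We need C(n, 6) · 3^{1 − 15} < 1, i.e. C(n, 6) < 3^{15 − 1} = 4782969.
Check values of n near the boundary:
  n = 39: C(39, 6) = 3262623; 3262623 < 4782969? YES
  n = 40: C(40, 6) = 3838380; 3838380 < 4782969? YES
  n = 41: C(41, 6) = 4496388; 4496388 < 4782969? YES
  n = 42: C(42, 6) = 5245786; 5245786 < 4782969? NO
The largest n with C(n, 6) < 4782969 is n = 41 (where E[X] = 1498796/1594323 ≈ 0.9400830). Hence R_3(6) > 41, i.e. R_3(6) ≥ 42.

Largest n = 41; hence R_3(6) > 41.


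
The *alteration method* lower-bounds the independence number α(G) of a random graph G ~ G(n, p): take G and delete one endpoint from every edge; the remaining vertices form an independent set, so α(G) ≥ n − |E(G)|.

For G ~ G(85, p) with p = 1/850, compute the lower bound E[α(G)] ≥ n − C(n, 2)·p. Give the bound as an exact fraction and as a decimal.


E[|E(G)|] = C(85, 2)·p = 3570 · (1/850) = 21/5.
E[α(G)] ≥ n − E[|E(G)|] = 85 − 21/5 = 404/5.
Numerically: ≈ 80.800000.
(This is only a lower bound; the true E[α(G)] may be larger.)

E[α(G)] ≥ 404/5 ≈ 80.800000.


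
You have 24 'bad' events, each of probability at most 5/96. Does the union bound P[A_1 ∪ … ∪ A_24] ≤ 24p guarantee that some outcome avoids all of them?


Union bound: P[∪_{i=1}^{24} A_i] ≤ Σ_i P[A_i] ≤ 24·p = 24·(5/96) = 5/4.
Numerically: 5/4 ≈ 1.2500.
Is 5/4 < 1? NO.
Since the bound 5/4 is ≥ 1, the union bound is uninformative here; it does NOT by itself certify existence.

24·p = 5/4 ≈ 1.2500; existence NOT certified by the union bound.


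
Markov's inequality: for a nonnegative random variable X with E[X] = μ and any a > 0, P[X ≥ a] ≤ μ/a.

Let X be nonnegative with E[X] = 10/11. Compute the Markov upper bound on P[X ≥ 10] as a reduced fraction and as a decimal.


μ = E[X] = 10/11, a = 10.
Markov: P[X ≥ 10] ≤ μ/a = (10/11)/10 = 1/11.
Numerically: ≈ 0.0909.
(Since a = 10 > μ = 0.9091, the bound 1/11 is < 1 and informative.)

P[X ≥ 10] ≤ 1/11 ≈ 0.0909.


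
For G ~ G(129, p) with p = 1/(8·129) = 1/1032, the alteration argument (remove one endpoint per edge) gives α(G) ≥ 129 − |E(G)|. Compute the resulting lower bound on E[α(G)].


E[|E(G)|] = C(129, 2)·p = 8256 · (1/1032) = 8.
E[α(G)] ≥ n − E[|E(G)|] = 129 − 8 = 121.
Numerically: ≈ 121.000000.
(This is only a lower bound; the true E[α(G)] may be larger.)

E[α(G)] ≥ 121 ≈ 121.000000.


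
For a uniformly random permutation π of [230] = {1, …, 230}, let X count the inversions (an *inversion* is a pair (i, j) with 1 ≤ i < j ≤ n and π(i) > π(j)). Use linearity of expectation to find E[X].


Write X = Σ X_I over the C(230, 2) = 26335 pairs i < j, with X_I the indicator of one inversion.
There are 26335 indicators.
For each fixed pair i < j, the values π(i) and π(j) are two distinct elements of {1, …, 230} in uniformly random order; by symmetry P[π(i) > π(j)] = 1/2.
By linearity: E[X] = 26335 · (1/2) = C(230, 2) · (1/2) = 26335/2 = 26335/2 ≈ 13167.5000.

E[X] = 26335/2 = 13167.5000.


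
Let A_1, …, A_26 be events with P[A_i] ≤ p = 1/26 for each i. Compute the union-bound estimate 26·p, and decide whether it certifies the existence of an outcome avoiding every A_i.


Union bound: P[∪_{i=1}^{26} A_i] ≤ Σ_i P[A_i] ≤ 26·p = 26·(1/26) = 1.
Numerically: 1 ≈ 1.0000000.
Is 1 < 1? NO.
Since the bound 1 is ≥ 1, the union bound is uninformative here; it does NOT by itself certify existence.

26·p = 1 ≈ 1.0000000; existence NOT certified by the union bound.


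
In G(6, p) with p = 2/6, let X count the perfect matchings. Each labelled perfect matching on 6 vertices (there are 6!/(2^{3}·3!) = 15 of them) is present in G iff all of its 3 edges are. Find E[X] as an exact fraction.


K_6 has 6!/(2^{3}·3!) = 15 labelled perfect matchings.
For each such perfect matching H, let X_H = 1 if all 3 edges of H are present in G. Then P[X_H = 1] = p^{3} = (1/3)^{3} = 1/27.
By linearity: E[X] = Σ_H E[X_H] = 15 · p^{3} = 15 · 1/27 = 5/9.
Numerically: E[X] ≈ 0.555556.

E[X] = 15 · (1/3)^{3} = 5/9 ≈ 0.555556.


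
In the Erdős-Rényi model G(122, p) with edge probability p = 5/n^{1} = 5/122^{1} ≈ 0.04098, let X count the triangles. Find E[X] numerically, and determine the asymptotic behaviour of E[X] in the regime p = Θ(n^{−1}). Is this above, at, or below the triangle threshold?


Number of potential triangles: C(122, 3) = 295240.
Each occurs with probability p³ ≈ (0.04098)³ ≈ 6.883836e-05.
By linearity: E[X] = C(122, 3)·p³ ≈ 295240 · 6.883836e-05 ≈ 20.3238.
Here α = 1, so p = 5/n is exactly at the triangle threshold p ~ 1/n. Asymptotically E[X] → c³/6 = 5³/6 = 125/6 ≈ 20.8333, a bounded constant. In this regime the triangle count is asymptotically Poisson(c³/6).

E[X] ≈ 20.3238; in regime p = Θ(1/n^{1}) E[X] stays bounded (at the triangle threshold p ~ 1/n).


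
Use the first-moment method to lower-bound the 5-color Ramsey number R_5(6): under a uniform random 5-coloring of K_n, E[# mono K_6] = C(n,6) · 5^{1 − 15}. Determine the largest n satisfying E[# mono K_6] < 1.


We need C(n, 6) · 5^{1 − 15} < 1, i.e. C(n, 6) < 5^{15 − 1} = 6103515625.
Check values of n near the boundary:
  n = 127: C(127, 6) = 5169379425; 5169379425 < 6103515625? YES
  n = 128: C(128, 6) = 5423611200; 5423611200 < 6103515625? YES
  n = 129: C(129, 6) = 5688177600; 5688177600 < 6103515625? YES
  n = 130: C(130, 6) = 5963412000; 5963412000 < 6103515625? YES
  n = 131: C(131, 6) = 6249655776; 6249655776 < 6103515625? NO
  n = 132: C(132, 6) = 6547258432; 6547258432 < 6103515625? NO
  n = 133: C(133, 6) = 6856577728; 6856577728 < 6103515625? NO
The largest n with C(n, 6) < 6103515625 is n = 130 (where E[X] = 47707296/48828125 ≈ 0.977). Hence R_5(6) > 130, i.e. R_5(6) ≥ 131.

Largest n = 130; hence R_5(6) > 130.


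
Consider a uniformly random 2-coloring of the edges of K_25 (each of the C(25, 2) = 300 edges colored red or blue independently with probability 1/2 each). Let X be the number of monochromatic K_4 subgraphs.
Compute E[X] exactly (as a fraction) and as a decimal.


Let X = Σ_S X_S over the C(25, 4) = 12650 subsets S of size 4, where X_S = 1 if the K_4 on S is monochromatic.
For a fixed S, the K_4 on S has C(4, 2) = 6 edges. P[all 6 edges red] = (1/2)^6, and likewise for blue, so P[monochromatic] = 2·(1/2)^6 = 2^{1 − 6} = 1/32.
By linearity: E[X] = C(25, 4) · 2^{1 − 6} = 12650 · 1/32 = 6325/16.
Numerically: E[X] ≈ 395.3125.

E[X] = C(25,4)·2^(1−C(4,2)) = 6325/16 ≈ 395.3125.


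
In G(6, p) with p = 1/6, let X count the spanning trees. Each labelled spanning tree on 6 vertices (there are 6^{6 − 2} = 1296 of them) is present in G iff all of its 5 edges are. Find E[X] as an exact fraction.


K_6 has 6^{6 − 2} = 1296 labelled spanning trees.
For each such spanning tree H, let X_H = 1 if all 5 edges of H are present in G. Then P[X_H = 1] = p^{5} = (1/6)^{5} = 1/7776.
By linearity: E[X] = Σ_H E[X_H] = 1296 · p^{5} = 1296 · 1/7776 = 1/6.
Numerically: E[X] ≈ 0.1667.

E[X] = 1296 · (1/6)^{5} = 1/6 ≈ 0.1667.


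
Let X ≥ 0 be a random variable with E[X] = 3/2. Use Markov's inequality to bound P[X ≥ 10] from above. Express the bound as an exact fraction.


μ = E[X] = 3/2, a = 10.
Markov: P[X ≥ 10] ≤ μ/a = (3/2)/10 = 3/20.
Numerically: ≈ 0.1500.
(Since a = 10 > μ = 1.5000, the bound 3/20 is < 1 and informative.)

P[X ≥ 10] ≤ 3/20 ≈ 0.1500.


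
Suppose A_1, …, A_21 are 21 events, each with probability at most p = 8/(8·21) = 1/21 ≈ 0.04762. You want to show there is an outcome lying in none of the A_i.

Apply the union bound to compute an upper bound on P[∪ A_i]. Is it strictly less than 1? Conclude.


Union bound: P[∪_{i=1}^{21} A_i] ≤ Σ_i P[A_i] ≤ 21·p = 21·(1/21) = 1.
Numerically: 1 ≈ 1.00000.
Is 1 < 1? NO.
Since the bound 1 is ≥ 1, the union bound is uninformative here; it does NOT by itself certify existence.

21·p = 1 ≈ 1.00000; existence NOT certified by the union bound.


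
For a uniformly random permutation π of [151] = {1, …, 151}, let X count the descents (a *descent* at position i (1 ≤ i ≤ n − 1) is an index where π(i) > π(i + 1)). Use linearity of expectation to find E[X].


Write X = Σ X_I over i = 1, …, 150, with X_I the indicator of one descent.
There are 150 indicators.
For each fixed i, the pair (π(i), π(i+1)) is a uniformly random ordered pair of distinct values from {1, …, 151}; by symmetry P[π(i) > π(i+1)] = 1/2.
By linearity: E[X] = 150 · (1/2) = (151 − 1) · (1/2) = 75 ≈ 75.0000.

E[X] = 75 = 75.0000.


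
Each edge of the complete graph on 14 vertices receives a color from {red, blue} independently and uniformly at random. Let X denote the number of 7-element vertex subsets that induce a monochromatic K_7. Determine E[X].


Let X = Σ_S X_S over the C(14, 7) = 3432 subsets S of size 7, where X_S = 1 if the K_7 on S is monochromatic.
For a fixed S, the K_7 on S has C(7, 2) = 21 edges. P[all 21 edges red] = (1/2)^21, and likewise for blue, so P[monochromatic] = 2·(1/2)^21 = 2^{1 − 21} = 1/1048576.
Summing: E[X] = C(14, 7) · 2^{1 − 21} = 3432 · 1/1048576 = 429/131072.
Numerically: E[X] ≈ 0.00327.

E[X] = C(14,7)·2^(1−C(7,2)) = 429/131072 ≈ 0.00327.


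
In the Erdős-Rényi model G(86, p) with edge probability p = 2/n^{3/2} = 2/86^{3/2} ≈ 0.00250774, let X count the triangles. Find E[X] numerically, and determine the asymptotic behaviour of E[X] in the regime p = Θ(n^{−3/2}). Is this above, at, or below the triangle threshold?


Number of potential triangles: C(86, 3) = 102340.
Each occurs with probability p³ ≈ (0.00250774)³ ≈ 1.57705542e-08.
By linearity: E[X] = C(86, 3)·p³ ≈ 102340 · 1.57705542e-08 ≈ 0.001614.
Since α = 3/2 > 1, p = c/n^{3/2} = o(1/n) is below the triangle threshold p ~ 1/n. Asymptotically E[X] ~ (c³/6)·n^{3(1−α)} = (2³/6)·n^{-1.5} → 0, so by Markov's inequality G has no triangles w.h.p.

E[X] ≈ 0.001614; in regime p = Θ(1/n^{3/2}) E[X] tends to 0 (below the triangle threshold p ~ 1/n).


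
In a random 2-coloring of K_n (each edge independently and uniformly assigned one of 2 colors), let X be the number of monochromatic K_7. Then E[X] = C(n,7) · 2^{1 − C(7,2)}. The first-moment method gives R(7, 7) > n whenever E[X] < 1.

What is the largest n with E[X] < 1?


We need C(n, 7) · 2^{1 − 21} < 1, i.e. C(n, 7) < 2^{21 − 1} = 1048576.
Check values of n near the boundary:
  n = 21: C(21, 7) = 116280; 116280 < 1048576? YES
  n = 22: C(22, 7) = 170544; 170544 < 1048576? YES
  n = 23: C(23, 7) = 245157; 245157 < 1048576? YES
  n = 24: C(24, 7) = 346104; 346104 < 1048576? YES
  n = 25: C(25, 7) = 480700; 480700 < 1048576? YES
  n = 26: C(26, 7) = 657800; 657800 < 1048576? YES
  n = 27: C(27, 7) = 888030; 888030 < 1048576? YES
  n = 28: C(28, 7) = 1184040; 1184040 < 1048576? NO
  n = 29: C(29, 7) = 1560780; 1560780 < 1048576? NO
  n = 30: C(30, 7) = 2035800; 2035800 < 1048576? NO
The largest n with C(n, 7) < 1048576 is n = 27 (where E[X] = 444015/524288 ≈ 0.84689). Hence R(7, 7) > 27, i.e. R(7, 7) ≥ 28.

Largest n = 27; hence R(7, 7) > 27.


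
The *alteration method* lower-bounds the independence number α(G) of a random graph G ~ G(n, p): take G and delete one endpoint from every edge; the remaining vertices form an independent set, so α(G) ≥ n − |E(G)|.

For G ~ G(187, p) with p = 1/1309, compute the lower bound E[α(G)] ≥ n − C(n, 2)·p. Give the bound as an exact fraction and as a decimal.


E[|E(G)|] = C(187, 2)·p = 17391 · (1/1309) = 93/7.
E[α(G)] ≥ n − E[|E(G)|] = 187 − 93/7 = 1216/7.
Numerically: ≈ 173.7143.
(This is only a lower bound; the true E[α(G)] may be larger.)

E[α(G)] ≥ 1216/7 ≈ 173.7143.


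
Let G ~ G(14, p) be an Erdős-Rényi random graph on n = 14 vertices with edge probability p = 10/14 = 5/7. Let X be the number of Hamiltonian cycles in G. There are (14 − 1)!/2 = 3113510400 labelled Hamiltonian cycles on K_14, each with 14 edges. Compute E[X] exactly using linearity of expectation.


K_14 has (14 − 1)!/2 = 3113510400 labelled Hamiltonian cycles.
For each such Hamiltonian cycle H, let X_H = 1 if all 14 edges of H are present in G. Then P[X_H = 1] = p^{14} = (5/7)^{14} = 6103515625/678223072849.
By linearity: E[X] = Σ_H E[X_H] = 3113510400 · p^{14} = 3113510400 · 6103515625/678223072849 = 2714765625000000000/96889010407.
Numerically: E[X] ≈ 2.8e+07.

E[X] = 3113510400 · (5/7)^{14} = 2714765625000000000/96889010407 ≈ 2.8e+07.


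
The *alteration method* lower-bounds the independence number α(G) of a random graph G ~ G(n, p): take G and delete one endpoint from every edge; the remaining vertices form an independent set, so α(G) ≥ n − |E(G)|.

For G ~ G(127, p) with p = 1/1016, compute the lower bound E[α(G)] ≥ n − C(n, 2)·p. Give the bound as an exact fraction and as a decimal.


E[|E(G)|] = C(127, 2)·p = 8001 · (1/1016) = 63/8.
E[α(G)] ≥ n − E[|E(G)|] = 127 − 63/8 = 953/8.
Numerically: ≈ 119.125000.
(This is only a lower bound; the true E[α(G)] may be larger.)

E[α(G)] ≥ 953/8 ≈ 119.125000.


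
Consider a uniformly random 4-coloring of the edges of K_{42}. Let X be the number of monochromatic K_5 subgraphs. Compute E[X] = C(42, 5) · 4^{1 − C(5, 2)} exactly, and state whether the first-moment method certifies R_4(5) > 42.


E[X] = C(42, 5) · 4^{1 − 10} = 850668 · 4^{−9} = 850668/262144.
As a reduced fraction: E[X] = 212667/65536 ≈ 3.2450.
Is E[X] < 1? NO.
Since E[X] ≥ 1, the first-moment bound is inconclusive at n = 42; it does NOT by itself certify R_4(5) > 42.

E[X] = 212667/65536 ≈ 3.2450; E[X] ≥ 1; first-moment method inconclusive here.


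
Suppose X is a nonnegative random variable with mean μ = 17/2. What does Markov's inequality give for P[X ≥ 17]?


μ = E[X] = 17/2, a = 17.
Markov: P[X ≥ 17] ≤ μ/a = (17/2)/17 = 1/2.
Numerically: ≈ 0.500.
(Since a = 17 > μ = 8.500, the bound 1/2 is < 1 and informative.)

P[X ≥ 17] ≤ 1/2 ≈ 0.500.


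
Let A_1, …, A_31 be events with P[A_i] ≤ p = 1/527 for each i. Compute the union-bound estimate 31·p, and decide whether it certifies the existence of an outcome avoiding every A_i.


Union bound: P[∪_{i=1}^{31} A_i] ≤ Σ_i P[A_i] ≤ 31·p = 31·(1/527) = 1/17.
Numerically: 1/17 ≈ 0.0588.
Is 1/17 < 1? YES.
Since P[∪ A_i] ≤ 1/17 < 1, the complement has P[∩ A_i^c] ≥ 1 − 1/17 = 16/17 > 0, so some outcome avoids every A_i.

31·p = 1/17 ≈ 0.0588; existence CERTIFIED by the union bound.


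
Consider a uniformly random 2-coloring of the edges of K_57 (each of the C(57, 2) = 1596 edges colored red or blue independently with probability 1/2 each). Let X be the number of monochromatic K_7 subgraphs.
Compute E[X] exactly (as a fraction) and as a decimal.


Let X = Σ_S X_S over the C(57, 7) = 264385836 subsets S of size 7, where X_S = 1 if the K_7 on S is monochromatic.
For a fixed S, the K_7 on S has C(7, 2) = 21 edges. P[all 21 edges red] = (1/2)^21, and likewise for blue, so P[monochromatic] = 2·(1/2)^21 = 2^{1 − 21} = 1/1048576.
Summing: E[X] = C(57, 7) · 2^{1 − 21} = 264385836 · 1/1048576 = 66096459/262144.
Numerically: E[X] ≈ 252.13798.

E[X] = C(57,7)·2^(1−C(7,2)) = 66096459/262144 ≈ 252.13798.


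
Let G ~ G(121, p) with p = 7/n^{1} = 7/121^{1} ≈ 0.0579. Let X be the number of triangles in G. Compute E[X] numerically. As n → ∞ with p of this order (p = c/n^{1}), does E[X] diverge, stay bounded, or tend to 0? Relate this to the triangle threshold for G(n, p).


Number of potential triangles: C(121, 3) = 287980.
Each occurs with probability p³ ≈ (0.0579)³ ≈ 1.93615e-04.
By linearity: E[X] = C(121, 3)·p³ ≈ 287980 · 1.93615e-04 ≈ 55.757.
Here α = 1, so p = 7/n is exactly at the triangle threshold p ~ 1/n. Asymptotically E[X] → c³/6 = 7³/6 = 343/6 ≈ 57.167, a bounded constant. In this regime the triangle count is asymptotically Poisson(c³/6).

E[X] ≈ 55.757; in regime p = Θ(1/n^{1}) E[X] stays bounded (at the triangle threshold p ~ 1/n).


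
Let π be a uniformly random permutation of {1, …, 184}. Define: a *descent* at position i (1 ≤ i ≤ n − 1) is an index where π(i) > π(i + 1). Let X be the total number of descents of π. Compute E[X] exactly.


Write X = Σ X_I over i = 1, …, 183, with X_I the indicator of one descent.
There are 183 indicators.
For each fixed i, the pair (π(i), π(i+1)) is a uniformly random ordered pair of distinct values from {1, …, 184}; by symmetry P[π(i) > π(i+1)] = 1/2.
By linearity: E[X] = 183 · (1/2) = (184 − 1) · (1/2) = 183/2 ≈ 91.5000.

E[X] = 183/2 = 91.5000.


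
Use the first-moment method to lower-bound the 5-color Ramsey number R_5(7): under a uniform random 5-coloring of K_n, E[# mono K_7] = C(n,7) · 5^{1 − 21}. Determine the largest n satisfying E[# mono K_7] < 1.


We need C(n, 7) · 5^{1 − 21} < 1, i.e. C(n, 7) < 5^{21 − 1} = 95367431640625.
Check values of n near the boundary:
  n = 334: C(334, 7) = 86359460961576; 86359460961576 < 95367431640625? YES
  n = 335: C(335, 7) = 88202498238195; 88202498238195 < 95367431640625? YES
  n = 336: C(336, 7) = 90079147136880; 90079147136880 < 95367431640625? YES
  n = 337: C(337, 7) = 91989916924632; 91989916924632 < 95367431640625? YES
  n = 338: C(338, 7) = 93935323022736; 93935323022736 < 95367431640625? YES
  n = 339: C(339, 7) = 95915887062372; 95915887062372 < 95367431640625? NO
  n = 340: C(340, 7) = 97932136940560; 97932136940560 < 95367431640625? NO
The largest n with C(n, 7) < 95367431640625 is n = 338 (where E[X] = 93935323022736/95367431640625 ≈ 0.984983). Hence R_5(7) > 338, i.e. R_5(7) ≥ 339.

Largest n = 338; hence R_5(7) > 338.


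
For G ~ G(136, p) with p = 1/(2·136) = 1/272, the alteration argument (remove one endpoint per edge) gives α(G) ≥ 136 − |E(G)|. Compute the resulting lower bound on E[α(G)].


E[|E(G)|] = C(136, 2)·p = 9180 · (1/272) = 135/4.
E[α(G)] ≥ n − E[|E(G)|] = 136 − 135/4 = 409/4.
Numerically: ≈ 102.250000.
(This is only a lower bound; the true E[α(G)] may be larger.)

E[α(G)] ≥ 409/4 ≈ 102.250000.


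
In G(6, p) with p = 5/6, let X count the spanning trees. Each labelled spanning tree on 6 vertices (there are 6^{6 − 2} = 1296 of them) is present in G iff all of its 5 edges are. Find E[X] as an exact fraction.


K_6 has 6^{6 − 2} = 1296 labelled spanning trees.
For each such spanning tree H, let X_H = 1 if all 5 edges of H are present in G. Then P[X_H = 1] = p^{5} = (5/6)^{5} = 3125/7776.
By linearity: E[X] = Σ_H E[X_H] = 1296 · p^{5} = 1296 · 3125/7776 = 3125/6.
Numerically: E[X] ≈ 520.8.

E[X] = 1296 · (5/6)^{5} = 3125/6 ≈ 520.8.


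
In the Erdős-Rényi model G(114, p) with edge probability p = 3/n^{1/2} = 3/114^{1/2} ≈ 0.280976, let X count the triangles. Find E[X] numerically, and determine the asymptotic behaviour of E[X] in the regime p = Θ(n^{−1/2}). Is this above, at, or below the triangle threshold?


Number of potential triangles: C(114, 3) = 240464.
Each occurs with probability p³ ≈ (0.280976)³ ≈ 2.21822955e-02.
By linearity: E[X] = C(114, 3)·p³ ≈ 240464 · 2.21822955e-02 ≈ 5334.043514.
Since α = 1/2 < 1, p = c/n^{1/2} ≫ 1/n is above the triangle threshold p ~ 1/n. Asymptotically E[X] ~ (c³/6)·n^{3(1−α)} = (3³/6)·n^{1.5} → ∞; triangles are abundant w.h.p.

E[X] ≈ 5334.043514; in regime p = Θ(1/n^{1/2}) E[X] diverges (above the triangle threshold p ~ 1/n).


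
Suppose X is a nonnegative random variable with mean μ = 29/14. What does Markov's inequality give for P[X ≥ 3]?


μ = E[X] = 29/14, a = 3.
Markov: P[X ≥ 3] ≤ μ/a = (29/14)/3 = 29/42.
Numerically: ≈ 0.690.
(Since a = 3 > μ = 2.071, the bound 29/42 is < 1 and informative.)

P[X ≥ 3] ≤ 29/42 ≈ 0.690.


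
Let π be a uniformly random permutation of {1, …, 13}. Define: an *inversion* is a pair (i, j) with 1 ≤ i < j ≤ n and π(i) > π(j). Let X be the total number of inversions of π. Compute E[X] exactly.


Write X = Σ X_I over the C(13, 2) = 78 pairs i < j, with X_I the indicator of one inversion.
There are 78 indicators.
For each fixed pair i < j, the values π(i) and π(j) are two distinct elements of {1, …, 13} in uniformly random order; by symmetry P[π(i) > π(j)] = 1/2.
By linearity: E[X] = 78 · (1/2) = C(13, 2) · (1/2) = 78/2 = 39 ≈ 39.0000.

E[X] = 39 = 39.0000.


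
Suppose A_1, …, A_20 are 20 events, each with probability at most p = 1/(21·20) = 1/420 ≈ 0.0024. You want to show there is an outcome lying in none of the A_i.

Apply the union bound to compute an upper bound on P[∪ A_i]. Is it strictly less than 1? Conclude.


Union bound: P[∪_{i=1}^{20} A_i] ≤ Σ_i P[A_i] ≤ 20·p = 20·(1/420) = 1/21.
Numerically: 1/21 ≈ 0.0476.
Is 1/21 < 1? YES.
Since P[∪ A_i] ≤ 1/21 < 1, the complement has P[∩ A_i^c] ≥ 1 − 1/21 = 20/21 > 0, so some outcome avoids every A_i.

20·p = 1/21 ≈ 0.0476; existence CERTIFIED by the union bound.


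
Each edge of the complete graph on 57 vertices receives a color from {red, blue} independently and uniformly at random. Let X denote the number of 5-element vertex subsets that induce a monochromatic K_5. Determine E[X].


Let X = Σ_S X_S over the C(57, 5) = 4187106 subsets S of size 5, where X_S = 1 if the K_5 on S is monochromatic.
For a fixed S, the K_5 on S has C(5, 2) = 10 edges. P[all 10 edges red] = (1/2)^10, and likewise for blue, so P[monochromatic] = 2·(1/2)^10 = 2^{1 − 10} = 1/512.
By linearity of expectation: E[X] = C(57, 5) · 2^{1 − 10} = 4187106 · 1/512 = 2093553/256.
Numerically: E[X] ≈ 8177.94141.

E[X] = C(57,5)·2^(1−C(5,2)) = 2093553/256 ≈ 8177.94141.


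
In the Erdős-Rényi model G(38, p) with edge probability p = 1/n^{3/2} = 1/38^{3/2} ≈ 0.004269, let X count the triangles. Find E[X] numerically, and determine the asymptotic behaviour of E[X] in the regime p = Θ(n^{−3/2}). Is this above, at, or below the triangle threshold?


Number of potential triangles: C(38, 3) = 8436.
Each occurs with probability p³ ≈ (0.004269)³ ≈ 7.779896e-08.
By linearity: E[X] = C(38, 3)·p³ ≈ 8436 · 7.779896e-08 ≈ 0.0007.
Since α = 3/2 > 1, p = c/n^{3/2} = o(1/n) is below the triangle threshold p ~ 1/n. Asymptotically E[X] ~ (c³/6)·n^{3(1−α)} = (1³/6)·n^{-1.5} → 0, so by Markov's inequality G has no triangles w.h.p.

E[X] ≈ 0.0007; in regime p = Θ(1/n^{3/2}) E[X] tends to 0 (below the triangle threshold p ~ 1/n).


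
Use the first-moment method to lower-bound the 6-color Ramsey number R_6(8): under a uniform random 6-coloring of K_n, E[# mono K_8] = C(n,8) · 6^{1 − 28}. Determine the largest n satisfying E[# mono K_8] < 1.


We need C(n, 8) · 6^{1 − 28} < 1, i.e. C(n, 8) < 6^{28 − 1} = 1023490369077469249536.
Check values of n near the boundary:
  n = 1593: C(1593, 8) = 1010555394551193970323; 1010555394551193970323 < 1023490369077469249536? YES
  n = 1594: C(1594, 8) = 1015652773590544255167; 1015652773590544255167 < 1023490369077469249536? YES
  n = 1595: C(1595, 8) = 1020772636343363633895; 1020772636343363633895 < 1023490369077469249536? YES
  n = 1596: C(1596, 8) = 1025915067760710553965; 1025915067760710553965 < 1023490369077469249536? NO
The largest n with C(n, 8) < 1023490369077469249536 is n = 1595 (where E[X] = 113419181815929292655/113721152119718805504 ≈ 0.9973446). Hence R_6(8) > 1595, i.e. R_6(8) ≥ 1596.

Largest n = 1595; hence R_6(8) > 1595.
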